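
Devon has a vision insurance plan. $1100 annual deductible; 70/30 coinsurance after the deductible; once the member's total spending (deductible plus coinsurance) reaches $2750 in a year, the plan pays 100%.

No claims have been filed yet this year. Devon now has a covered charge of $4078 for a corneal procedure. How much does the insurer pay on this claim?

$2084.60

Nothing has been paid toward the $1100 deductible, so the first $1100 of this charge is applied there.
The remaining $2978 (= $4078 − $1100) moves to coinsurance.
30% of $2978 = $893.40 falls to the member.
So the member owes $1100 + $893.40 = $1993.40 before any cap.
Total out-of-pocket so far would be $0 + $1993.40 = $1993.40, below the $2750 cap — no reduction.
The plan picks up $4078 − $1993.40 = $2084.60.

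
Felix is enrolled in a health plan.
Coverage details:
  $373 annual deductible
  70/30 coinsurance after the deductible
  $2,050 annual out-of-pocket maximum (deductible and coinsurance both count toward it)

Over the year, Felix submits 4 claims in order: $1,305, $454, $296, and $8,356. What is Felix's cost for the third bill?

Claim 1 — $1,305: deductible takes $373, $932 remains; patient's 30% is $279.60. Patient pays $652.60; OOP now $652.60.
Claim 2 — $454: 30% coinsurance on $454 = $136.20. Patient pays $136.20; OOP now $788.80.
Claim 3 — $296: deductible met; 30% of $296 = $88.80. Patient owes $88.80 (running OOP $877.60).

$88.80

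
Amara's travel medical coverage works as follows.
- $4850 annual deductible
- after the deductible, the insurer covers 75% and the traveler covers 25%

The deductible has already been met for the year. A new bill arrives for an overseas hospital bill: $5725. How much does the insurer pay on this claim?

With the deductible met, the entire $5725 is subject to coinsurance.
25% of $5725 = $1431.25 falls to the traveler.
Insurer pays the balance: $5725 − $1431.25 = $4293.75.

$4293.75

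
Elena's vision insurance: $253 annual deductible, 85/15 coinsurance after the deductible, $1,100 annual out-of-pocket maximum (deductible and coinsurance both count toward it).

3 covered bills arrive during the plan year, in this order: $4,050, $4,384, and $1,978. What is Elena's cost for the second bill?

Bill 1, $4,050: $253 to deductible, leaving $3,797; 15% of $3,797 = $569.55. Cost to member: $822.55. OOP to date $822.55.
Bill 2, $4,384: deductible already satisfied, so member's share is 15% × $4,384 = $657.60. That would push OOP to $1,480.15, over the $1,100 cap, so member pays $1,100 − $822.55 = $277.45.

$277.45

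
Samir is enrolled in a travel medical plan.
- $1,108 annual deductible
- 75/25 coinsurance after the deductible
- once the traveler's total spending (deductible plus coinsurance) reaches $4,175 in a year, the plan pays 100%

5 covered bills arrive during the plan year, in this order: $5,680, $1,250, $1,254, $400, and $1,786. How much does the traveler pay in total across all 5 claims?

$3,423.50

Bill 1, $5,680: $1,108 to deductible, leaving $4,572; 25% of $4,572 = $1,143. Traveler pays $2,251; OOP now $2,251.
Bill 2, $1,250: deductible met; 25% of $1,250 = $312.50. Traveler pays $312.50; OOP now $2,563.50.
Bill 3, $1,254: 25% coinsurance on $1,254 = $313.50. Cost to traveler: $313.50. OOP to date $2,877.
Bill 4, $400: 25% coinsurance on $400 = $100. Cost to traveler: $100. OOP to date $2,977.
Bill 5, $1,786: deductible met; 25% of $1,786 = $446.50. Cost to traveler: $446.50. OOP to date $3,423.50.
Summing the traveler's payments: $2,251 + $312.50 + $313.50 + $100 + $446.50 = $3,423.50.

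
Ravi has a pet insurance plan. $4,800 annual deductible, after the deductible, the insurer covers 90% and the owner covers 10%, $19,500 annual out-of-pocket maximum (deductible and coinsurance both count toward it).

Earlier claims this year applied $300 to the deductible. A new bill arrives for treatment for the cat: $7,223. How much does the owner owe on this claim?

$4,772.30

Remaining deductible: $4,800 − $300 = $4,500.
After the $4,500 deductible portion, $7,223 − $4,500 = $2,723 is subject to coinsurance.
Coinsurance: $2,723 × 10% = $272.30.
So the owner owes $4,500 + $272.30 = $4,772.30 before any cap.
Cumulative spending $300 + $4,772.30 = $5,072.30 stays under the $19,500 maximum.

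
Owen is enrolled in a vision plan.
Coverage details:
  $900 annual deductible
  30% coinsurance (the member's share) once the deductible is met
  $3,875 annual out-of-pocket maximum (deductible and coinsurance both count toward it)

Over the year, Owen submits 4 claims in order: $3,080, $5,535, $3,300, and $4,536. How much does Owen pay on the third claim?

$660.50

#1 ($3,080): $900 to deductible, leaving $2,180; coinsurance $2,180 × 30% = $654. Cost to member: $1,554. OOP to date $1,554.
#2 ($5,535): deductible met; 30% of $5,535 = $1,660.50. Cost to member: $1,660.50. OOP to date $3,214.50.
#3 ($3,300): 30% coinsurance on $3,300 = $990. That would push OOP to $4,204.50, over the $3,875 cap, so member pays $3,875 − $3,214.50 = $660.50.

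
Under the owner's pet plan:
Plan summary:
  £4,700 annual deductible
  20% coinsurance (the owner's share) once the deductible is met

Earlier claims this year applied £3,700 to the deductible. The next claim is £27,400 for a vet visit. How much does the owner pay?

Deductible still to meet: £4,700 − £3,700 = £1,000.
The remaining £26,400 (= £27,400 − £1,000) moves to coinsurance.
20% of £26,400 = £5,280 falls to the owner.
Owner responsibility: £1,000 + £5,280 = £6,280.

£6,280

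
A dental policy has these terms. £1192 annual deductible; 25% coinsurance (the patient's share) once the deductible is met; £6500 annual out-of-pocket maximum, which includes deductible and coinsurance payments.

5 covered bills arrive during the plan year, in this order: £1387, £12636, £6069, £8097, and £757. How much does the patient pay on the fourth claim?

£583

#1 (£1387): deductible takes £1192, £195 remains; 25% of £195 = £48.75. Patient pays £1240.75; OOP now £1240.75.
#2 (£12636): deductible already satisfied, so patient's share is 25% × £12636 = £3159. Patient pays £3159; OOP now £4399.75.
#3 (£6069): deductible met; 25% of £6069 = £1517.25. Patient pays £1517.25; OOP now £5917.
#4 (£8097): 25% coinsurance on £8097 = £2024.25. That would push OOP to £7941.25, over the £6500 cap, so patient pays £6500 − £5917 = £583.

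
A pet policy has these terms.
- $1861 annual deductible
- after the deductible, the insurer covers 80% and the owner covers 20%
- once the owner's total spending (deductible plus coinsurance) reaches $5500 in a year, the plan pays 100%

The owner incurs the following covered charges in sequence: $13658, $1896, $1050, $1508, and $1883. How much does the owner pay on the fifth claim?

Claim 1 ($13658): $1861 finishes the deductible; $11797 goes to coinsurance; owner's 20% is $2359.40. Owner pays $4220.40; OOP now $4220.40.
Claim 2 ($1896): 20% coinsurance on $1896 = $379.20. Owner pays $379.20; OOP now $4599.60.
Claim 3 ($1050): deductible already satisfied, so owner's share is 20% × $1050 = $210. Cost to owner: $210. OOP to date $4809.60.
Claim 4 ($1508): deductible already satisfied, so owner's share is 20% × $1508 = $301.60. Owner pays $301.60; OOP now $5111.20.
Claim 5 ($1883): deductible met; 20% of $1883 = $376.60. Owner owes $376.60 (running OOP $5487.80).

$376.60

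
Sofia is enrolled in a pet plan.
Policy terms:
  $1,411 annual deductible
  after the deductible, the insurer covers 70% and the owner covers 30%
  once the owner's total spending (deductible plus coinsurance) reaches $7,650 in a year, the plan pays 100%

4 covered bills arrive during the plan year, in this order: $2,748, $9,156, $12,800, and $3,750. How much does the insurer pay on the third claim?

Claim 1 ($2,748): $1,411 finishes the deductible; $1,337 goes to coinsurance; owner's 30% is $401.10. Owner pays $1,812.10; OOP now $1,812.10. Plan pays $2,748 − $1,812.10 = $935.90.
Claim 2 ($9,156): 30% coinsurance on $9,156 = $2,746.80. Owner pays $2,746.80; OOP now $4,558.90. Plan pays $9,156 − $2,746.80 = $6,409.20.
Claim 3 ($12,800): 30% coinsurance on $12,800 = $3,840. Adding that to $4,558.90 gives $8,398.90, past the $7,650 cap; owner pays only $7,650 − $4,558.90 = $3,091.10. Insurer: $12,800 − $3,091.10 = $9,708.90.

$9,708.90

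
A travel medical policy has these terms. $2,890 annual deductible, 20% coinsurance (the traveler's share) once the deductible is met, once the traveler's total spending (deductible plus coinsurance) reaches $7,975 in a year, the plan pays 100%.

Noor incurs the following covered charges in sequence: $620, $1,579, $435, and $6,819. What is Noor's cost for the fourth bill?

Claim 1 — $620: entire amount goes to the deductible. Traveler owes $620 (running OOP $620).
Claim 2 — $1,579: all of it applies to the deductible. Traveler owes $1,579 (running OOP $2,199).
Claim 3 — $435: all of it applies to the deductible. Traveler pays $435; OOP now $2,634.
Claim 4 — $6,819: $256 finishes the deductible; $6,563 goes to coinsurance; traveler's 20% is $1,312.60. Traveler owes $1,568.60 (running OOP $4,202.60).

$1,568.60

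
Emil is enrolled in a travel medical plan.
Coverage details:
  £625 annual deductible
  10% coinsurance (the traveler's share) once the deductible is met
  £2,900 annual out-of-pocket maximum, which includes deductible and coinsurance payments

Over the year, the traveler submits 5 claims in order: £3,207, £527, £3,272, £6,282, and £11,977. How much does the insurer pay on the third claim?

Claim 1 — £3,207: deductible takes £625, £2,582 remains; traveler's 10% is £258.20. Cost to traveler: £883.20. OOP to date £883.20. Insurer: £3,207 − £883.20 = £2,323.80.
Claim 2 — £527: deductible met; 10% of £527 = £52.70. Cost to traveler: £52.70. OOP to date £935.90. Plan pays £527 − £52.70 = £474.30.
Claim 3 — £3,272: deductible met; 10% of £3,272 = £327.20. Cost to traveler: £327.20. OOP to date £1,263.10. Plan pays £3,272 − £327.20 = £2,944.80.

£2,944.80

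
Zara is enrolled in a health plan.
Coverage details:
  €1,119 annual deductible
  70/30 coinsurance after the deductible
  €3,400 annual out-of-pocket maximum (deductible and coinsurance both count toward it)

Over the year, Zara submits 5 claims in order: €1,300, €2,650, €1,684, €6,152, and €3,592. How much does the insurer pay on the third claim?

#1 (€1,300): €1,119 finishes the deductible; €181 goes to coinsurance; patient's 30% is €54.30. Cost to patient: €1,173.30. OOP to date €1,173.30. Insurer: €1,300 − €1,173.30 = €126.70.
#2 (€2,650): 30% coinsurance on €2,650 = €795. Cost to patient: €795. OOP to date €1,968.30. Plan pays €2,650 − €795 = €1,855.
#3 (€1,684): 30% coinsurance on €1,684 = €505.20. Cost to patient: €505.20. OOP to date €2,473.50. Insurer: €1,684 − €505.20 = €1,178.80.

€1,178.80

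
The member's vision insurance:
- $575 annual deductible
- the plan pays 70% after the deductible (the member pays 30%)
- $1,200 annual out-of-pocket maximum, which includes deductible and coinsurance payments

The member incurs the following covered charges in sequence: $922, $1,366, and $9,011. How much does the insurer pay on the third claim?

Claim 1 ($922): $575 finishes the deductible; $347 goes to coinsurance; 30% of $347 = $104.10. Member owes $679.10 (running OOP $679.10). Insurer: $922 − $679.10 = $242.90.
Claim 2 ($1,366): deductible met; 30% of $1,366 = $409.80. Member owes $409.80 (running OOP $1,088.90). Insurer: $1,366 − $409.80 = $956.20.
Claim 3 ($9,011): deductible already satisfied, so member's share is 30% × $9,011 = $2,703.30. That would push OOP to $3,792.20, over the $1,200 cap, so member pays $1,200 − $1,088.90 = $111.10. Plan pays $9,011 − $111.10 = $8,899.90.

$8,899.90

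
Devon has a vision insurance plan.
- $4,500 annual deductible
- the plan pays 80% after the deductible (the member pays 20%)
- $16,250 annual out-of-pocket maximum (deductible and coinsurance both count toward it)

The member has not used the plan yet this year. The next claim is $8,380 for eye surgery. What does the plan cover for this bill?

$3,104

Deductible not yet touched, so the first $4,500 of the bill goes to the deductible.
That leaves $8,380 − $4,500 = $3,880 for coinsurance.
Member's 20% share of $3,880 is $776.
So the member owes $4,500 + $776 = $5,276 before any cap.
Year-to-date out-of-pocket becomes $0 + $5,276 = $5,276, still under the $16,250 maximum, so no cap applies.
The insurer covers the remainder: $8,380 − $5,276 = $3,104.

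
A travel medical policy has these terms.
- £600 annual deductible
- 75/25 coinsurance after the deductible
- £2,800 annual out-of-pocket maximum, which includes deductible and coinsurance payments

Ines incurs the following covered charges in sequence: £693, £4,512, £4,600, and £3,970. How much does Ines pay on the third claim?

#1 (£693): £600 finishes the deductible; £93 goes to coinsurance; traveler's 25% is £23.25. Cost to traveler: £623.25. OOP to date £623.25.
#2 (£4,512): 25% coinsurance on £4,512 = £1,128. Traveler pays £1,128; OOP now £1,751.25.
#3 (£4,600): 25% coinsurance on £4,600 = £1,150. That would push OOP to £2,901.25, over the £2,800 cap, so traveler pays £2,800 − £1,751.25 = £1,048.75.

£1,048.75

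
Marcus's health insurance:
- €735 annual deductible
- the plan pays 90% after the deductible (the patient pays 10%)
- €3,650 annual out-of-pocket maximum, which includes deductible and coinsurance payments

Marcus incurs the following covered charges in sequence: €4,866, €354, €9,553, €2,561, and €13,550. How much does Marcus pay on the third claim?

#1 (€4,866): €735 finishes the deductible; €4,131 goes to coinsurance; patient's 10% is €413.10. Patient pays €1,148.10; OOP now €1,148.10.
#2 (€354): 10% coinsurance on €354 = €35.40. Patient pays €35.40; OOP now €1,183.50.
#3 (€9,553): 10% coinsurance on €9,553 = €955.30. Patient pays €955.30; OOP now €2,138.80.

€955.30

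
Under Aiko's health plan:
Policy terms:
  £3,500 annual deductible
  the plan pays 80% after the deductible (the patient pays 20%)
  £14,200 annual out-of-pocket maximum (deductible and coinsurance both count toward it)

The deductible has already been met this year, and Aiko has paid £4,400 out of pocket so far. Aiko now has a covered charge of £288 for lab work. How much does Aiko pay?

£57.60

With the deductible met, the entire £288 is subject to coinsurance.
Coinsurance: £288 × 20% = £57.60.
Year-to-date out-of-pocket becomes £4,400 + £57.60 = £4,457.60, still under the £14,200 maximum, so no cap applies.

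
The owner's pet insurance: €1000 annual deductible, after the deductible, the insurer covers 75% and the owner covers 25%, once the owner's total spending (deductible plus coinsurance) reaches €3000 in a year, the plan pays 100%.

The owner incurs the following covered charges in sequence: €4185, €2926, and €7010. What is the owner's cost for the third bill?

Claim 1 (€4185): €1000 to deductible, leaving €3185; coinsurance €3185 × 25% = €796.25. Owner owes €1796.25 (running OOP €1796.25).
Claim 2 (€2926): 25% coinsurance on €2926 = €731.50. Cost to owner: €731.50. OOP to date €2527.75.
Claim 3 (€7010): deductible already satisfied, so owner's share is 25% × €7010 = €1752.50. Adding that to €2527.75 gives €4280.25, past the €3000 cap; owner pays only €3000 − €2527.75 = €472.25.

€472.25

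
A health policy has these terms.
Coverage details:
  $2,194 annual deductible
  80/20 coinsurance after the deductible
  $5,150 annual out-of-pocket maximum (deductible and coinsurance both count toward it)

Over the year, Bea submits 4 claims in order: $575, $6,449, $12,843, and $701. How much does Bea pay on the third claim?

$1,990

Bill 1, $575: all of it applies to the deductible. Patient pays $575; OOP now $575.
Bill 2, $6,449: $1,619 finishes the deductible; $4,830 goes to coinsurance; coinsurance $4,830 × 20% = $966. Patient pays $2,585; OOP now $3,160.
Bill 3, $12,843: deductible already satisfied, so patient's share is 20% × $12,843 = $2,568.60. That would push OOP to $5,728.60, over the $5,150 cap, so patient pays $5,150 − $3,160 = $1,990.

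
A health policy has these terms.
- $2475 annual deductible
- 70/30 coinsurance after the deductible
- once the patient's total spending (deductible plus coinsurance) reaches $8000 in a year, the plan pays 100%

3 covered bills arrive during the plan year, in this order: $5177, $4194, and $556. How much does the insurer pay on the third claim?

Bill 1, $5177: $2475 to deductible, leaving $2702; coinsurance $2702 × 30% = $810.60. Patient owes $3285.60 (running OOP $3285.60). Plan pays $5177 − $3285.60 = $1891.40.
Bill 2, $4194: deductible already satisfied, so patient's share is 30% × $4194 = $1258.20. Patient pays $1258.20; OOP now $4543.80. Insurer: $4194 − $1258.20 = $2935.80.
Bill 3, $556: deductible met; 30% of $556 = $166.80. Patient pays $166.80; OOP now $4710.60. Insurer: $556 − $166.80 = $389.20.

$389.20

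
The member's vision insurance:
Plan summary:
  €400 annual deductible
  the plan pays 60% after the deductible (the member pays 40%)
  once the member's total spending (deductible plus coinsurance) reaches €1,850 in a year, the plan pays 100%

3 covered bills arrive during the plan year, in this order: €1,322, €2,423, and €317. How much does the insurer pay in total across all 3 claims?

Bill 1, €1,322: deductible takes €400, €922 remains; coinsurance €922 × 40% = €368.80. Member pays €768.80; OOP now €768.80. Insurer: €1,322 − €768.80 = €553.20.
Bill 2, €2,423: deductible already satisfied, so member's share is 40% × €2,423 = €969.20. Member pays €969.20; OOP now €1,738. Plan pays €2,423 − €969.20 = €1,453.80.
Bill 3, €317: 40% coinsurance on €317 = €126.80. That would push OOP to €1,864.80, over the €1,850 cap, so member pays €1,850 − €1,738 = €112. Insurer: €317 − €112 = €205.
Insurer total: €553.20 + €1,453.80 + €205 = €2,212.

€2,212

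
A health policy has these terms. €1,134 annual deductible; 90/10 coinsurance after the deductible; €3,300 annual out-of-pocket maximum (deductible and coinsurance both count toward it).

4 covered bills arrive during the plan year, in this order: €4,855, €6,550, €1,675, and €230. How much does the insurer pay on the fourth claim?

Bill 1, €4,855: deductible takes €1,134, €3,721 remains; 10% of €3,721 = €372.10. Patient owes €1,506.10 (running OOP €1,506.10). Plan pays €4,855 − €1,506.10 = €3,348.90.
Bill 2, €6,550: deductible already satisfied, so patient's share is 10% × €6,550 = €655. Patient pays €655; OOP now €2,161.10. Plan pays €6,550 − €655 = €5,895.
Bill 3, €1,675: deductible met; 10% of €1,675 = €167.50. Patient owes €167.50 (running OOP €2,328.60). Plan pays €1,675 − €167.50 = €1,507.50.
Bill 4, €230: 10% coinsurance on €230 = €23. Patient pays €23; OOP now €2,351.60. Plan pays €230 − €23 = €207.

€207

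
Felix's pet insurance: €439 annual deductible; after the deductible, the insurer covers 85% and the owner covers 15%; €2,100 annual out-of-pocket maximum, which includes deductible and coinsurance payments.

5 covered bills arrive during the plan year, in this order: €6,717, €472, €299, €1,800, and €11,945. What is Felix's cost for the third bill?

€44.85

#1 (€6,717): €439 finishes the deductible; €6,278 goes to coinsurance; owner's 15% is €941.70. Owner owes €1,380.70 (running OOP €1,380.70).
#2 (€472): deductible met; 15% of €472 = €70.80. Cost to owner: €70.80. OOP to date €1,451.50.
#3 (€299): deductible already satisfied, so owner's share is 15% × €299 = €44.85. Owner pays €44.85; OOP now €1,496.35.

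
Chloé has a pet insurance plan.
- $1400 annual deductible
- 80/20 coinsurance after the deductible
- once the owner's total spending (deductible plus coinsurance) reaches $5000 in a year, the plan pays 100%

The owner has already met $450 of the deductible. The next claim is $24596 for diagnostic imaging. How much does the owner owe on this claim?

$4550

Deductible still to meet: $1400 − $450 = $950.
The remaining $23646 (= $24596 − $950) moves to coinsurance.
Coinsurance: $23646 × 20% = $4729.20.
Owner responsibility before any cap: $950 + $4729.20 = $5679.20.
That would bring total out-of-pocket to $6129.20, past the $5000 cap. The owner is capped at $5000 − $450 = $4550 on this claim.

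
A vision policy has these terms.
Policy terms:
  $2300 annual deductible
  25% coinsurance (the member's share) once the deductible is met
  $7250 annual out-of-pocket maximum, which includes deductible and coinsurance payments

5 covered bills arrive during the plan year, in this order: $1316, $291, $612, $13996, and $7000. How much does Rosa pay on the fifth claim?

Claim 1 — $1316: all of it applies to the deductible. Member owes $1316 (running OOP $1316).
Claim 2 — $291: entire amount goes to the deductible. Cost to member: $291. OOP to date $1607.
Claim 3 — $612: all of it applies to the deductible. Cost to member: $612. OOP to date $2219.
Claim 4 — $13996: $81 to deductible, leaving $13915; coinsurance $13915 × 25% = $3478.75. Cost to member: $3559.75. OOP to date $5778.75.
Claim 5 — $7000: 25% coinsurance on $7000 = $1750. Adding that to $5778.75 gives $7528.75, past the $7250 cap; member pays only $7250 − $5778.75 = $1471.25.

$1471.25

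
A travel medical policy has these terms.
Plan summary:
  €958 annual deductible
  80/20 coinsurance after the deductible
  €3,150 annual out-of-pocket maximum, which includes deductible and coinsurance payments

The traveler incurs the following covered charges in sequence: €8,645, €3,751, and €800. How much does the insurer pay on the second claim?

€3,096.40

Claim 1 (€8,645): €958 to deductible, leaving €7,687; traveler's 20% is €1,537.40. Traveler owes €2,495.40 (running OOP €2,495.40). Plan pays €8,645 − €2,495.40 = €6,149.60.
Claim 2 (€3,751): deductible met; 20% of €3,751 = €750.20. That would push OOP to €3,245.60, over the €3,150 cap, so traveler pays €3,150 − €2,495.40 = €654.60. Plan pays €3,751 − €654.60 = €3,096.40.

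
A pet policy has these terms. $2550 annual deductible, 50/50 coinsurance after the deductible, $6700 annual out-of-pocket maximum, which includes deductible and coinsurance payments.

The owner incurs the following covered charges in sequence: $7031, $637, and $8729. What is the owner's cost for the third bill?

$1591

Bill 1, $7031: $2550 finishes the deductible; $4481 goes to coinsurance; owner's 50% is $2240.50. Owner owes $4790.50 (running OOP $4790.50).
Bill 2, $637: deductible met; 50% of $637 = $318.50. Owner pays $318.50; OOP now $5109.
Bill 3, $8729: deductible already satisfied, so owner's share is 50% × $8729 = $4364.50. OOP would hit $9473.50 > $6700, so the cap limits the owner to $6700 − $5109 = $1591.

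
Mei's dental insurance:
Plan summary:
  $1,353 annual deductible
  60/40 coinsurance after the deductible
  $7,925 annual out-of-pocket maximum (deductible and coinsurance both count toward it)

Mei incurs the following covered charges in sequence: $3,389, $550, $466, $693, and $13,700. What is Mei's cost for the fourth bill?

#1 ($3,389): deductible takes $1,353, $2,036 remains; 40% of $2,036 = $814.40. Cost to patient: $2,167.40. OOP to date $2,167.40.
#2 ($550): deductible met; 40% of $550 = $220. Cost to patient: $220. OOP to date $2,387.40.
#3 ($466): deductible already satisfied, so patient's share is 40% × $466 = $186.40. Patient owes $186.40 (running OOP $2,573.80).
#4 ($693): deductible already satisfied, so patient's share is 40% × $693 = $277.20. Cost to patient: $277.20. OOP to date $2,851.

$277.20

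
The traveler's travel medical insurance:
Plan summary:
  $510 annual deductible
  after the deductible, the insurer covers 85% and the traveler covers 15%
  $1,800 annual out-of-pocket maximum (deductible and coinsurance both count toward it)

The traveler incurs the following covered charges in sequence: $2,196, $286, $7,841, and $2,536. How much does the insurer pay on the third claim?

$6,846.80

Claim 1 — $2,196: $510 finishes the deductible; $1,686 goes to coinsurance; 15% of $1,686 = $252.90. Traveler owes $762.90 (running OOP $762.90). Plan pays $2,196 − $762.90 = $1,433.10.
Claim 2 — $286: deductible met; 15% of $286 = $42.90. Cost to traveler: $42.90. OOP to date $805.80. Insurer: $286 − $42.90 = $243.10.
Claim 3 — $7,841: 15% coinsurance on $7,841 = $1,176.15. OOP would hit $1,981.95 > $1,800, so the cap limits the traveler to $1,800 − $805.80 = $994.20. Insurer: $7,841 − $994.20 = $6,846.80.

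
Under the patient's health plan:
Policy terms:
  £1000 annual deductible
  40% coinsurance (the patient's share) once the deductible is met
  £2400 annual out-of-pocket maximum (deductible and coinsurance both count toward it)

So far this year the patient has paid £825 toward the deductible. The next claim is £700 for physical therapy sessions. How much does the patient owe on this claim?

£385

£825 of the £1000 deductible is already met, leaving £175.
After the £175 deductible portion, £700 − £175 = £525 is subject to coinsurance.
Coinsurance: £525 × 40% = £210.
So the patient owes £175 + £210 = £385 before any cap.
Year-to-date out-of-pocket becomes £825 + £385 = £1210, still under the £2400 maximum, so no cap applies.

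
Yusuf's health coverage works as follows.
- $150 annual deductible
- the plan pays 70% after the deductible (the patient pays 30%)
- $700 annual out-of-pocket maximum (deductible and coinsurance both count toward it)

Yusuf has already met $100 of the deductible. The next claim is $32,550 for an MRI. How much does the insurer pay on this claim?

Remaining deductible: $150 − $100 = $50.
After the $50 deductible portion, $32,550 − $50 = $32,500 is subject to coinsurance.
Coinsurance: $32,500 × 30% = $9,750.
That puts the patient's cost at $50 + $9,750 = $9,800 before any cap.
Year-to-date out-of-pocket would reach $100 + $9,800 = $9,900, above the $700 maximum, so the patient pays only $700 − $100 = $600.
The insurer covers the remainder: $32,550 − $600 = $31,950.

$31,950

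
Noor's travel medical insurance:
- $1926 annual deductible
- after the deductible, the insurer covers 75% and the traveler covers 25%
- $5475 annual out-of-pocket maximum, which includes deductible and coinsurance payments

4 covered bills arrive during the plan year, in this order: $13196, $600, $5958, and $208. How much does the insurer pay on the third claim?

$5376.50

Bill 1, $13196: deductible takes $1926, $11270 remains; traveler's 25% is $2817.50. Traveler owes $4743.50 (running OOP $4743.50). Insurer: $13196 − $4743.50 = $8452.50.
Bill 2, $600: deductible already satisfied, so traveler's share is 25% × $600 = $150. Cost to traveler: $150. OOP to date $4893.50. Insurer: $600 − $150 = $450.
Bill 3, $5958: deductible already satisfied, so traveler's share is 25% × $5958 = $1489.50. Adding that to $4893.50 gives $6383, past the $5475 cap; traveler pays only $5475 − $4893.50 = $581.50. Plan pays $5958 − $581.50 = $5376.50.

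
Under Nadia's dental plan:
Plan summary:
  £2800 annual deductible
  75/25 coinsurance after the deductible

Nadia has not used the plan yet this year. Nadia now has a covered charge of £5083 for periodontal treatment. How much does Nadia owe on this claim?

£3370.75

Nothing has been paid toward the £2800 deductible, so the first £2800 of this charge is applied there.
That leaves £5083 − £2800 = £2283 for coinsurance.
25% of £2283 = £570.75 falls to the patient.
Patient responsibility: £2800 + £570.75 = £3370.75.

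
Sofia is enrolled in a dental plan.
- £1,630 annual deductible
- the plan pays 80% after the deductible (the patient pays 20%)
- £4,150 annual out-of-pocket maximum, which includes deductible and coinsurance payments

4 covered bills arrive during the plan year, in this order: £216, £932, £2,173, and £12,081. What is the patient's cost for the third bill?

Claim 1 — £216: entire amount goes to the deductible. Cost to patient: £216. OOP to date £216.
Claim 2 — £932: entire amount goes to the deductible. Patient owes £932 (running OOP £1,148).
Claim 3 — £2,173: £482 finishes the deductible; £1,691 goes to coinsurance; coinsurance £1,691 × 20% = £338.20. Patient pays £820.20; OOP now £1,968.20.

£820.20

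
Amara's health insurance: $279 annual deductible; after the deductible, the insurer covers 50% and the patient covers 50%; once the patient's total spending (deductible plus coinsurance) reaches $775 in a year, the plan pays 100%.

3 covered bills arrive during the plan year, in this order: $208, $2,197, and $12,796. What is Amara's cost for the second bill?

Bill 1, $208: all of it applies to the deductible. Patient pays $208; OOP now $208.
Bill 2, $2,197: $71 finishes the deductible; $2,126 goes to coinsurance; patient's 50% is $1,063. Deductible plus coinsurance: $71 + $1,063 = $1,134. That would push OOP to $1,342, over the $775 cap, so patient pays $775 − $208 = $567.

$567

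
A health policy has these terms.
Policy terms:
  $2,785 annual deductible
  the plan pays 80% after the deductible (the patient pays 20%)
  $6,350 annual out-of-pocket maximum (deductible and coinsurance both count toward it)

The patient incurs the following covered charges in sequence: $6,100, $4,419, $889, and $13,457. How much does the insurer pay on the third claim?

#1 ($6,100): $2,785 finishes the deductible; $3,315 goes to coinsurance; patient's 20% is $663. Cost to patient: $3,448. OOP to date $3,448. Plan pays $6,100 − $3,448 = $2,652.
#2 ($4,419): deductible already satisfied, so patient's share is 20% × $4,419 = $883.80. Cost to patient: $883.80. OOP to date $4,331.80. Insurer: $4,419 − $883.80 = $3,535.20.
#3 ($889): 20% coinsurance on $889 = $177.80. Cost to patient: $177.80. OOP to date $4,509.60. Insurer: $889 − $177.80 = $711.20.

$711.20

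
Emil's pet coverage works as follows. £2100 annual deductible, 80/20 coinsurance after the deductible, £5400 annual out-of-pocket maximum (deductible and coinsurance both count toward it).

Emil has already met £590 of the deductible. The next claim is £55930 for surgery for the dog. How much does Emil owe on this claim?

Deductible still to meet: £2100 − £590 = £1510.
The remaining £54420 (= £55930 − £1510) moves to coinsurance.
Coinsurance: £54420 × 20% = £10884.
So the owner owes £1510 + £10884 = £12394 before any cap.
Year-to-date out-of-pocket would reach £590 + £12394 = £12984, above the £5400 maximum, so the owner pays only £5400 − £590 = £4810.

£4810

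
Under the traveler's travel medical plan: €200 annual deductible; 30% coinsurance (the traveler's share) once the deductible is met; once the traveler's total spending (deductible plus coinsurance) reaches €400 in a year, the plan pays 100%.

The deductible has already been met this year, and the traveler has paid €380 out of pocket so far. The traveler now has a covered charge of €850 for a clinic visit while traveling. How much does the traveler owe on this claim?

€20

With the deductible met, the entire €850 is subject to coinsurance.
30% of €850 = €255 falls to the traveler.
Year-to-date out-of-pocket would reach €380 + €255 = €635, above the €400 maximum, so the traveler pays only €400 − €380 = €20.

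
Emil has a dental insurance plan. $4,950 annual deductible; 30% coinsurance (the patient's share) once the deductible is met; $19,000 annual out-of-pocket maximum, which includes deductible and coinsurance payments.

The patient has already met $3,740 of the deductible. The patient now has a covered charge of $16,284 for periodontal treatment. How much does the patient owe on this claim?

$5,732.20

Deductible still to meet: $4,950 − $3,740 = $1,210.
That leaves $16,284 − $1,210 = $15,074 for coinsurance.
Coinsurance: $15,074 × 30% = $4,522.20.
So the patient owes $1,210 + $4,522.20 = $5,732.20 before any cap.
Cumulative spending $3,740 + $5,732.20 = $9,472.20 stays under the $19,000 maximum.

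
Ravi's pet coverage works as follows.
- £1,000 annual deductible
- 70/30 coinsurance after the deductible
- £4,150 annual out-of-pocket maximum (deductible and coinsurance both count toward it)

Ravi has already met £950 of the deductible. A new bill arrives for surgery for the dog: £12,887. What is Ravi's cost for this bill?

£3,200

Remaining deductible: £1,000 − £950 = £50.
After the £50 deductible portion, £12,887 − £50 = £12,837 is subject to coinsurance.
30% of £12,837 = £3,851.10 falls to the owner.
So the owner owes £50 + £3,851.10 = £3,901.10 before any cap.
That would bring total out-of-pocket to £4,851.10, past the £4,150 cap. The owner is capped at £4,150 − £950 = £3,200 on this claim.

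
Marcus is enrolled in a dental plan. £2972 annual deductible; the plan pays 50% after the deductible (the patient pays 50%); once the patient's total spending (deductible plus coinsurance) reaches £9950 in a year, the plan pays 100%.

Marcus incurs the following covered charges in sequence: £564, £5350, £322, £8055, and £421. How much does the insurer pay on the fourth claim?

£4027.50

#1 (£564): all of it applies to the deductible. Patient owes £564 (running OOP £564). Plan pays £564 − £564 = £0.
#2 (£5350): deductible takes £2408, £2942 remains; 50% of £2942 = £1471. Patient owes £3879 (running OOP £4443). Plan pays £5350 − £3879 = £1471.
#3 (£322): 50% coinsurance on £322 = £161. Patient pays £161; OOP now £4604. Plan pays £322 − £161 = £161.
#4 (£8055): 50% coinsurance on £8055 = £4027.50. Cost to patient: £4027.50. OOP to date £8631.50. Plan pays £8055 − £4027.50 = £4027.50.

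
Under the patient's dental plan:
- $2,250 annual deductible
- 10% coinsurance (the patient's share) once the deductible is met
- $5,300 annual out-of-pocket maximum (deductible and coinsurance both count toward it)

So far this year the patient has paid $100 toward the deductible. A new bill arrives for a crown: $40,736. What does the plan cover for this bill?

Remaining deductible: $2,250 − $100 = $2,150.
After the $2,150 deductible portion, $40,736 − $2,150 = $38,586 is subject to coinsurance.
Patient's 10% share of $38,586 is $3,858.60.
Patient responsibility before any cap: $2,150 + $3,858.60 = $6,008.60.
Year-to-date out-of-pocket would reach $100 + $6,008.60 = $6,108.60, above the $5,300 maximum, so the patient pays only $5,300 − $100 = $5,200.
Insurer pays the balance: $40,736 − $5,200 = $35,536.

$35,536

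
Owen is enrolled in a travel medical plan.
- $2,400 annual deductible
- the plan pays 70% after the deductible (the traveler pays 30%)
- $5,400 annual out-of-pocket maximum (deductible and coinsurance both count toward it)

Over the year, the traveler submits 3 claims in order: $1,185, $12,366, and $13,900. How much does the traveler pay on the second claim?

$4,215

Bill 1, $1,185: all of it applies to the deductible. Cost to traveler: $1,185. OOP to date $1,185.
Bill 2, $12,366: deductible takes $1,215, $11,151 remains; traveler's 30% is $3,345.30. Claim cost before the cap: $1,215 + $3,345.30 = $4,560.30. OOP would hit $5,745.30 > $5,400, so the cap limits the traveler to $5,400 − $1,185 = $4,215.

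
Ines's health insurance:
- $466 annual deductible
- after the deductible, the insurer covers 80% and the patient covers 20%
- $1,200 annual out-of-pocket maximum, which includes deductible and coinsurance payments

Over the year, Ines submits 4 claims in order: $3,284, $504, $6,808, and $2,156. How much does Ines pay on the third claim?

$69.60

Claim 1 — $3,284: $466 finishes the deductible; $2,818 goes to coinsurance; 20% of $2,818 = $563.60. Patient owes $1,029.60 (running OOP $1,029.60).
Claim 2 — $504: deductible met; 20% of $504 = $100.80. Patient owes $100.80 (running OOP $1,130.40).
Claim 3 — $6,808: deductible met; 20% of $6,808 = $1,361.60. That would push OOP to $2,492, over the $1,200 cap, so patient pays $1,200 − $1,130.40 = $69.60.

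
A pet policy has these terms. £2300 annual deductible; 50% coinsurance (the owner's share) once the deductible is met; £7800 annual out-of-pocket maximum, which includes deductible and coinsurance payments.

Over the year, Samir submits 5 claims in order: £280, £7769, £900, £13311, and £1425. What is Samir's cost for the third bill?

#1 (£280): all of it applies to the deductible. Cost to owner: £280. OOP to date £280.
#2 (£7769): £2020 to deductible, leaving £5749; coinsurance £5749 × 50% = £2874.50. Cost to owner: £4894.50. OOP to date £5174.50.
#3 (£900): deductible met; 50% of £900 = £450. Owner owes £450 (running OOP £5624.50).

£450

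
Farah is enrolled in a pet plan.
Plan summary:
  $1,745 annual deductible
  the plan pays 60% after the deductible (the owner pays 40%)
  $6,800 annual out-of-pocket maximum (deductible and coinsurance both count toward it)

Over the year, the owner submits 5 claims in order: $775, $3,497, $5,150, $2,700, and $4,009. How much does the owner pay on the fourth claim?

Claim 1 ($775): fully absorbed by the deductible. Owner pays $775; OOP now $775.
Claim 2 ($3,497): $970 finishes the deductible; $2,527 goes to coinsurance; coinsurance $2,527 × 40% = $1,010.80. Owner pays $1,980.80; OOP now $2,755.80.
Claim 3 ($5,150): 40% coinsurance on $5,150 = $2,060. Cost to owner: $2,060. OOP to date $4,815.80.
Claim 4 ($2,700): deductible already satisfied, so owner's share is 40% × $2,700 = $1,080. Owner pays $1,080; OOP now $5,895.80.

$1,080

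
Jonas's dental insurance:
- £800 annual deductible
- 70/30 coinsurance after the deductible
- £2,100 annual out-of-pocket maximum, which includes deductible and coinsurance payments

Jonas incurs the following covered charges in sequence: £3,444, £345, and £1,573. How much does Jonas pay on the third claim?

£403.30

#1 (£3,444): deductible takes £800, £2,644 remains; patient's 30% is £793.20. Cost to patient: £1,593.20. OOP to date £1,593.20.
#2 (£345): deductible met; 30% of £345 = £103.50. Patient pays £103.50; OOP now £1,696.70.
#3 (£1,573): deductible already satisfied, so patient's share is 30% × £1,573 = £471.90. That would push OOP to £2,168.60, over the £2,100 cap, so patient pays £2,100 − £1,696.70 = £403.30.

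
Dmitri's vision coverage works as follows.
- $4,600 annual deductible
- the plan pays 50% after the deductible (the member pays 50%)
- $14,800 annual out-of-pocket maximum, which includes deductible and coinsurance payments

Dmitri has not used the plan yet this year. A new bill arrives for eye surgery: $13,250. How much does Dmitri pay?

The full $4,600 deductible is still open; $4,600 of this bill applies to it.
The remaining $8,650 (= $13,250 − $4,600) moves to coinsurance.
50% of $8,650 = $4,325 falls to the member.
So the member owes $4,600 + $4,325 = $8,925 before any cap.
Year-to-date out-of-pocket becomes $0 + $8,925 = $8,925, still under the $14,800 maximum, so no cap applies.

$8,925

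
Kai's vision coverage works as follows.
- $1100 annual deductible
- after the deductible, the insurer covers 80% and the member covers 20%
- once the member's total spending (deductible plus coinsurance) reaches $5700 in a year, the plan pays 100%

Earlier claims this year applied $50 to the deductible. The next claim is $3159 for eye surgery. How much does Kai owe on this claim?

Deductible still to meet: $1100 − $50 = $1050.
That leaves $3159 − $1050 = $2109 for coinsurance.
Member's 20% share of $2109 is $421.80.
That puts the member's cost at $1050 + $421.80 = $1471.80 before any cap.
Total out-of-pocket so far would be $50 + $1471.80 = $1521.80, below the $5700 cap — no reduction.

$1471.80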